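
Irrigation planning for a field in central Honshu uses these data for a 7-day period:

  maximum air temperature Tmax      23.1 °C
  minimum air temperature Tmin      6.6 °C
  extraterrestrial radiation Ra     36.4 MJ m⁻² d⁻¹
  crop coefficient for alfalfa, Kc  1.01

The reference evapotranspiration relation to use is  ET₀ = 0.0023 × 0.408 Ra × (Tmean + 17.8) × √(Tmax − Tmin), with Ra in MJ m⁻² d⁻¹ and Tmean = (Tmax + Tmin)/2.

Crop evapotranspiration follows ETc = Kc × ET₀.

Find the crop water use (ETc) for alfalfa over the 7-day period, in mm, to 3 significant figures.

32.0 mm

Tmean = (23.1 + 6.6)/2 = 14.85 °C
0.408 Ra = 0.408 × 36.4 = 14.8512 mm/d equivalent
ET₀ = 0.0023 × 14.8512 × (14.85 + 17.8) × √16.5 = 0.0023 × 14.8512 × 32.65 × 4.0620 = 4.5301 mm/d
ETc = Kc × ET₀ = 1.01 × 4.5301 = 4.5754 mm/d
Over 7 days: 4.5754 × 7 = 32.028 mm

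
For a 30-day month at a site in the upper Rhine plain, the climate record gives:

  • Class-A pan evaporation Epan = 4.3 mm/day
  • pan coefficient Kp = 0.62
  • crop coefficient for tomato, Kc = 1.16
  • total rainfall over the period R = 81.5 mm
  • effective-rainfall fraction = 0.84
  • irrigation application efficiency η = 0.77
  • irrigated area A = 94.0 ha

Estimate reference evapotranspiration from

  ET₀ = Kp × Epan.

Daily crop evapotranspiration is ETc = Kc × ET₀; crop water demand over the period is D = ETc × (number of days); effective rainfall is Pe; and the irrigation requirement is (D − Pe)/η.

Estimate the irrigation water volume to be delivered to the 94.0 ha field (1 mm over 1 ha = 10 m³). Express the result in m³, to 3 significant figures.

29700 m³

ET₀ = 0.62 × 4.3 = 2.6660 mm/d
ETc = Kc × ET₀ = 1.16 × 2.6660 = 3.0926 mm/d
Crop demand D = ETc × 30 d = 3.0926 × 30 = 92.778 mm
Pe = 0.84 × 81.5 = 68.460 mm
D − Pe = 92.778 − 68.460 = 24.318 mm
Gross irrigation = 24.318 / 0.77 = 31.582 mm
Volume = 31.582 mm × 94.0 ha × 10 = 29687.1 m³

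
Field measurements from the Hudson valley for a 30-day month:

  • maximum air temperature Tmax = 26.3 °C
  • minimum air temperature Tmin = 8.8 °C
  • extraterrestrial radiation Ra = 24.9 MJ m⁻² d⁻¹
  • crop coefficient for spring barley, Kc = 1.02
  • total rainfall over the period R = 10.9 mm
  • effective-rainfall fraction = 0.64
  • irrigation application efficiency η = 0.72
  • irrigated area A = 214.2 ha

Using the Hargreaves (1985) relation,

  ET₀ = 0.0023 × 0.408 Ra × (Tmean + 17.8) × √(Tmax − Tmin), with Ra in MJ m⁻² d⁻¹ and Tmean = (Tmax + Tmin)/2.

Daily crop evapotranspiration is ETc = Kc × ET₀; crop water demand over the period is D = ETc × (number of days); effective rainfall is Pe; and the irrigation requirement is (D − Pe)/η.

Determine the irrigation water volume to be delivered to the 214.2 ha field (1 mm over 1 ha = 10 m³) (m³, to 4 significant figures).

293800 m³

Tmean = (26.3 + 8.8)/2 = 17.55 °C
0.408 Ra = 0.408 × 24.9 = 10.1592 mm/d equivalent
ET₀ = 0.0023 × 10.1592 × (17.55 + 17.8) × √17.5 = 0.0023 × 10.1592 × 35.35 × 4.1833 = 3.4554 mm/d
ETc = Kc × ET₀ = 1.02 × 3.4554 = 3.5245 mm/d
Crop demand D = ETc × 30 d = 3.5245 × 30 = 105.735 mm
Pe = 0.64 × 10.9 = 6.976 mm
D − Pe = 105.735 − 6.976 = 98.759 mm
Gross irrigation = 98.759 / 0.72 = 137.165 mm
Volume = 137.165 mm × 214.2 ha × 10 = 293807.4 m³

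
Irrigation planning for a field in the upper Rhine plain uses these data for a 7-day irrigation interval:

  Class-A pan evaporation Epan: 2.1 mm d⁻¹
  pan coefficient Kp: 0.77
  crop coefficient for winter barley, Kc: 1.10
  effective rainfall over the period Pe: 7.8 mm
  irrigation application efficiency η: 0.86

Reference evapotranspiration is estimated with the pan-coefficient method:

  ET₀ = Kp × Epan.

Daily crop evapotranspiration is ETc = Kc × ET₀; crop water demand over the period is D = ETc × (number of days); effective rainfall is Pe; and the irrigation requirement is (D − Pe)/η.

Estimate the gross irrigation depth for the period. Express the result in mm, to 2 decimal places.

5.41 mm

ET₀ = 0.77 × 2.1 = 1.6170 mm/d
ETc = Kc × ET₀ = 1.10 × 1.6170 = 1.7787 mm/d
Crop demand D = ETc × 7 d = 1.7787 × 7 = 12.451 mm
D − Pe = 12.451 − 7.8 = 4.651 mm
Gross irrigation = 4.651 / 0.86 = 5.408 mm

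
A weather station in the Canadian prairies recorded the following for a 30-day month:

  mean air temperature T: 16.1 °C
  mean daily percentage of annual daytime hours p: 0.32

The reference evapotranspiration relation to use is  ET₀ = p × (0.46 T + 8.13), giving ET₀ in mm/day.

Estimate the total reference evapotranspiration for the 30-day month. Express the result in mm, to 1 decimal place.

ET₀ = 0.32 × (0.46 × 16.1 + 8.13) = 0.32 × 15.536 = 4.9715 mm/d
Monthly total = 4.9715 × 30 = 149.145 mm

149.1 mm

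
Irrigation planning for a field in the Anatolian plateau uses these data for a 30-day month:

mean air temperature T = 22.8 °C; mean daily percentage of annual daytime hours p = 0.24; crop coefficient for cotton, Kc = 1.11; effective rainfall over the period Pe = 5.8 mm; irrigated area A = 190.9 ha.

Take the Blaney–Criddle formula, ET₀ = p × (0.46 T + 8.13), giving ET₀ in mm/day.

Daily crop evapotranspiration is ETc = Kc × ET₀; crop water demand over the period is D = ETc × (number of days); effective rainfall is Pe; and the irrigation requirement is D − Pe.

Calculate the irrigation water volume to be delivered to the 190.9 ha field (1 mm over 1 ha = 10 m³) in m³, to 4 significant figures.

273000 m³

ET₀ = 0.24 × (0.46 × 22.8 + 8.13) = 0.24 × 18.618 = 4.4683 mm/d
ETc = Kc × ET₀ = 1.11 × 4.4683 = 4.9598 mm/d
Crop demand D = ETc × 30 d = 4.9598 × 30 = 148.794 mm
D − Pe = 148.794 − 5.8 = 142.994 mm
Volume = 142.994 mm × 190.9 ha × 10 = 272975.5 m³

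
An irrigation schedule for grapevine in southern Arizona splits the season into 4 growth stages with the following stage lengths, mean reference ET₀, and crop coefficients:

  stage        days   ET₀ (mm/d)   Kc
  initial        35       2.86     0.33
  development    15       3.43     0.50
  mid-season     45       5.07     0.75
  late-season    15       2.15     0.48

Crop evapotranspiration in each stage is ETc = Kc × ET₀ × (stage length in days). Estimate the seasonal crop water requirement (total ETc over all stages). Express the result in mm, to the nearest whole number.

245 mm

initial: 0.33 × 2.86 × 35 = 33.03 mm
development: 0.50 × 3.43 × 15 = 25.73 mm
mid-season: 0.75 × 5.07 × 45 = 171.11 mm
late-season: 0.48 × 2.15 × 15 = 15.48 mm
Seasonal total = 245.35 mm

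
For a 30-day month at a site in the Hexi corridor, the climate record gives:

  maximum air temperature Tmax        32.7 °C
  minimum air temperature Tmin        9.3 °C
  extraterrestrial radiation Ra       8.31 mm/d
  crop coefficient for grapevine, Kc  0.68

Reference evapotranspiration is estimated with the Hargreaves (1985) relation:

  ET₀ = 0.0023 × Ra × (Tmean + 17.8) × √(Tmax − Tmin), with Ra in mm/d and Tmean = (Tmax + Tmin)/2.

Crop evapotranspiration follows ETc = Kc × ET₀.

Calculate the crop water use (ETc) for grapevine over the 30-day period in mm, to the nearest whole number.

Tmean = (32.7 + 9.3)/2 = 21.00 °C
ET₀ = 0.0023 × 8.31 × (21.00 + 17.8) × √23.4 = 0.0023 × 8.31 × 38.80 × 4.8374 = 3.5873 mm/d
ETc = Kc × ET₀ = 0.68 × 3.5873 = 2.4394 mm/d
Over 30 days: 2.4394 × 30 = 73.182 mm

73 mm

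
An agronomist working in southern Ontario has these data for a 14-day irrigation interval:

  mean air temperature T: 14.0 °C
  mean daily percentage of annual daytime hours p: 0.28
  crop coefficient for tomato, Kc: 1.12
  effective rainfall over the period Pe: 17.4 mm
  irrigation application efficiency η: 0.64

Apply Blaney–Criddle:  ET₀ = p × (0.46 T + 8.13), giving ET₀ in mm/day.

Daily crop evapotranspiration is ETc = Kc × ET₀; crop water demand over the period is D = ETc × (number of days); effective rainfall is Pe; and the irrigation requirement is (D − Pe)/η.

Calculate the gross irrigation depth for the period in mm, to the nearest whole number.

73 mm

ET₀ = 0.28 × (0.46 × 14.0 + 8.13) = 0.28 × 14.570 = 4.0796 mm/d
ETc = Kc × ET₀ = 1.12 × 4.0796 = 4.5692 mm/d
Crop demand D = ETc × 14 d = 4.5692 × 14 = 63.969 mm
D − Pe = 63.969 − 17.4 = 46.569 mm
Gross irrigation = 46.569 / 0.64 = 72.764 mm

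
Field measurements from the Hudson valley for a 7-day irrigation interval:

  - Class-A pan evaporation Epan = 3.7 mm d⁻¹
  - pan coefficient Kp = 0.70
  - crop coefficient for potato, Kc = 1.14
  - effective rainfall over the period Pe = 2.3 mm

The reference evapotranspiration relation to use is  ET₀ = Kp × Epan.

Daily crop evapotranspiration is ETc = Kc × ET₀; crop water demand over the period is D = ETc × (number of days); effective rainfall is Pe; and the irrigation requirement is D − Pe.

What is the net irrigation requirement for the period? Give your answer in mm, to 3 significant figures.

ET₀ = 0.70 × 3.7 = 2.5900 mm/d
ETc = Kc × ET₀ = 1.14 × 2.5900 = 2.9526 mm/d
Crop demand D = ETc × 7 d = 2.9526 × 7 = 20.668 mm
D − Pe = 20.668 − 2.3 = 18.368 mm

18.4 mm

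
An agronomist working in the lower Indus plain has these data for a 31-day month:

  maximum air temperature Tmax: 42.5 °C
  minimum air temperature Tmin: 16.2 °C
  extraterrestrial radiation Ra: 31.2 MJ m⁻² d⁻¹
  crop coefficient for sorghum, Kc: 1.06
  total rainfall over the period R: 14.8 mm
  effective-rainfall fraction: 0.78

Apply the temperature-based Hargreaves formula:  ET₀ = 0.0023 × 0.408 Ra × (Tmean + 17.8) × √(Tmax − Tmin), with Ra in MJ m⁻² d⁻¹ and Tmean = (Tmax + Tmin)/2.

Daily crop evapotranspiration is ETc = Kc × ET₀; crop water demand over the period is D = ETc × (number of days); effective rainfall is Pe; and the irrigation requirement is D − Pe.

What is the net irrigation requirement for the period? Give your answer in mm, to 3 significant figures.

Tmean = (42.5 + 16.2)/2 = 29.35 °C
0.408 Ra = 0.408 × 31.2 = 12.7296 mm/d equivalent
ET₀ = 0.0023 × 12.7296 × (29.35 + 17.8) × √26.3 = 0.0023 × 12.7296 × 47.15 × 5.1284 = 7.0796 mm/d
ETc = Kc × ET₀ = 1.06 × 7.0796 = 7.5044 mm/d
Crop demand D = ETc × 31 d = 7.5044 × 31 = 232.636 mm
Pe = 0.78 × 14.8 = 11.544 mm
D − Pe = 232.636 − 11.544 = 221.092 mm

221 mm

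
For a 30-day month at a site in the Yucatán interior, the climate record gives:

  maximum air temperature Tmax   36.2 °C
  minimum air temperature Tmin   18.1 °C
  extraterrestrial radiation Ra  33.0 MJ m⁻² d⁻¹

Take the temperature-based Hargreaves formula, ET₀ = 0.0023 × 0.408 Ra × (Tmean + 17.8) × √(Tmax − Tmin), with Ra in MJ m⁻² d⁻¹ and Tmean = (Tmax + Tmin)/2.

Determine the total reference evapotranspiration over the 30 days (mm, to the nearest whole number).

178 mm

Tmean = (36.2 + 18.1)/2 = 27.15 °C
0.408 Ra = 0.408 × 33.0 = 13.4640 mm/d equivalent
ET₀ = 0.0023 × 13.4640 × (27.15 + 17.8) × √18.1 = 0.0023 × 13.4640 × 44.95 × 4.2544 = 5.9220 mm/d
Over 30 days: 5.9220 × 30 = 177.660 mm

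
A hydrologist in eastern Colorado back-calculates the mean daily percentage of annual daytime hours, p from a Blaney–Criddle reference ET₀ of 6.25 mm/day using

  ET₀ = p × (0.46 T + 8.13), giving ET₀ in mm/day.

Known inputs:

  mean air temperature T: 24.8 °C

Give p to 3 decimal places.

0.320

p = ET₀ / (0.46 T + 8.13) = 6.25 / (0.46 × 24.8 + 8.13) = 6.25 / 19.538 = 0.3199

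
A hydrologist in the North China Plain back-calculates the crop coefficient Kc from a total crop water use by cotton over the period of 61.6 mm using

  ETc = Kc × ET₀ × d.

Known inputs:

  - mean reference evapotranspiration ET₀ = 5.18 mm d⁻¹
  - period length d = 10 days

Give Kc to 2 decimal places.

1.19

ETc = Kc × ET₀ × d  ⇒  Kc = ETc / (ET₀ × d)
Kc = 61.6 / (5.18 × 10) = 61.6 / 51.80 = 1.1892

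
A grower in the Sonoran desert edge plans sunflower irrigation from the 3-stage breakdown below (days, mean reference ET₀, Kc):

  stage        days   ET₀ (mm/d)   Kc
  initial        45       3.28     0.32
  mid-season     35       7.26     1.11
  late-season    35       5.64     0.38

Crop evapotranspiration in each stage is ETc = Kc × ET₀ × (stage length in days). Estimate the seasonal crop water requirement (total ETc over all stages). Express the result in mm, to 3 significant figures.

initial: 0.32 × 3.28 × 45 = 47.23 mm
mid-season: 1.11 × 7.26 × 35 = 282.05 mm
late-season: 0.38 × 5.64 × 35 = 75.01 mm
Seasonal total = 404.29 mm

404 mm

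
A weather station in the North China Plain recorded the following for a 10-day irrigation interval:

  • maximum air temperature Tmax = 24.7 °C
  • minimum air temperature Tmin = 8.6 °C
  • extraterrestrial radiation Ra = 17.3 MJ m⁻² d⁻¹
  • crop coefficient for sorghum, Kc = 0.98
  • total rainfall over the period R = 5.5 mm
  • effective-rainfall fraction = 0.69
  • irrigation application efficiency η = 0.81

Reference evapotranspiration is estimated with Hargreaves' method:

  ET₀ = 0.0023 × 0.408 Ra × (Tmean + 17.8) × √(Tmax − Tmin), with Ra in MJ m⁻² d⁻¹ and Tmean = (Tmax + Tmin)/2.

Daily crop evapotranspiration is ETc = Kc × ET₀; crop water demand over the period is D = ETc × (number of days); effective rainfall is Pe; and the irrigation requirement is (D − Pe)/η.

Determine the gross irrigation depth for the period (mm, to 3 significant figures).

Tmean = (24.7 + 8.6)/2 = 16.65 °C
0.408 Ra = 0.408 × 17.3 = 7.0584 mm/d equivalent
ET₀ = 0.0023 × 7.0584 × (16.65 + 17.8) × √16.1 = 0.0023 × 7.0584 × 34.45 × 4.0125 = 2.2441 mm/d
ETc = Kc × ET₀ = 0.98 × 2.2441 = 2.1992 mm/d
Crop demand D = ETc × 10 d = 2.1992 × 10 = 21.992 mm
Pe = 0.69 × 5.5 = 3.795 mm
D − Pe = 21.992 − 3.795 = 18.197 mm
Gross irrigation = 18.197 / 0.81 = 22.465 mm

22.5 mm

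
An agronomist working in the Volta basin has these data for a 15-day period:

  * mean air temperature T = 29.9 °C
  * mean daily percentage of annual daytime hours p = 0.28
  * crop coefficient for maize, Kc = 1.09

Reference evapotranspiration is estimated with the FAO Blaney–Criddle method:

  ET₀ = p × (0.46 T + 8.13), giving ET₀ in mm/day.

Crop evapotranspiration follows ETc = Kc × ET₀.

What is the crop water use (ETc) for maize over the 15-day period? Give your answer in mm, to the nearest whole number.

ET₀ = 0.28 × (0.46 × 29.9 + 8.13) = 0.28 × 21.884 = 6.1275 mm/d
ETc = Kc × ET₀ = 1.09 × 6.1275 = 6.6790 mm/d
Over 15 days: 6.6790 × 15 = 100.185 mm

100 mm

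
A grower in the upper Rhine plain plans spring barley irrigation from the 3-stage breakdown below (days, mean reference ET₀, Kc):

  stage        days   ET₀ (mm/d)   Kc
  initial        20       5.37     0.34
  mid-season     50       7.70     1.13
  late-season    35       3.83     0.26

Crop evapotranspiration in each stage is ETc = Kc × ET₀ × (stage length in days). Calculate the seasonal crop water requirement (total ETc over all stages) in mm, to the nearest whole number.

506 mm

initial: 0.34 × 5.37 × 20 = 36.52 mm
mid-season: 1.13 × 7.70 × 50 = 435.05 mm
late-season: 0.26 × 3.83 × 35 = 34.85 mm
Seasonal total = 506.42 mm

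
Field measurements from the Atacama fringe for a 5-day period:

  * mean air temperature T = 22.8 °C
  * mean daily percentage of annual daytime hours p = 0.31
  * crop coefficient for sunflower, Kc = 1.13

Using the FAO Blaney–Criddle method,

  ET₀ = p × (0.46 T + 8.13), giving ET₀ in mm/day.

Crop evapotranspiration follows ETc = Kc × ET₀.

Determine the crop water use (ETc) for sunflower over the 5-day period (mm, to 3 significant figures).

32.6 mm

ET₀ = 0.31 × (0.46 × 22.8 + 8.13) = 0.31 × 18.618 = 5.7716 mm/d
ETc = Kc × ET₀ = 1.13 × 5.7716 = 6.5219 mm/d
Over 5 days: 6.5219 × 5 = 32.610 mm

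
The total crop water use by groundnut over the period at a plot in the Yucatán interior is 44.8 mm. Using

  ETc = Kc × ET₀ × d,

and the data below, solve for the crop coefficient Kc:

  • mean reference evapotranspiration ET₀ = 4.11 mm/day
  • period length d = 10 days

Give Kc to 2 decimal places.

ETc = Kc × ET₀ × d  ⇒  Kc = ETc / (ET₀ × d)
Kc = 44.8 / (4.11 × 10) = 44.8 / 41.10 = 1.0900

1.09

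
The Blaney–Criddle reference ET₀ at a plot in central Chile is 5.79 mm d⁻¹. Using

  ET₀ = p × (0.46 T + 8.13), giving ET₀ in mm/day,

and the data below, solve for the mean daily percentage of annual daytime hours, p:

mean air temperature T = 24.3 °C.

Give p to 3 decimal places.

p = ET₀ / (0.46 T + 8.13) = 5.79 / (0.46 × 24.3 + 8.13) = 5.79 / 19.308 = 0.2999

0.300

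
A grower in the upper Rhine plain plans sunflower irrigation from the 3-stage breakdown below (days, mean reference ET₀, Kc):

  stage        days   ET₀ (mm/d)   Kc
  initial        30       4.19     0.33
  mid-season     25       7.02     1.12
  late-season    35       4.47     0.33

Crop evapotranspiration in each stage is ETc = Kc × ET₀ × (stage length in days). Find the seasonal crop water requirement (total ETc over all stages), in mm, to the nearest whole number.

290 mm

initial: 0.33 × 4.19 × 30 = 41.48 mm
mid-season: 1.12 × 7.02 × 25 = 196.56 mm
late-season: 0.33 × 4.47 × 35 = 51.63 mm
Seasonal total = 289.67 mm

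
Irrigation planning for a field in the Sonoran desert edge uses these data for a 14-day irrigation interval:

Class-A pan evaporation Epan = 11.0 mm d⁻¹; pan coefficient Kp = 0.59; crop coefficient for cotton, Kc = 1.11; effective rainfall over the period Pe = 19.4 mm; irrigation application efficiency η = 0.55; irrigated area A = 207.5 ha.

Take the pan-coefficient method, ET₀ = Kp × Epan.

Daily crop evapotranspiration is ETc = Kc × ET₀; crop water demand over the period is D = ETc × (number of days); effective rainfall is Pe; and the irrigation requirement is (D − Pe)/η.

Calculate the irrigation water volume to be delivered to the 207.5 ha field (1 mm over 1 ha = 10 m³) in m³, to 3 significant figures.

ET₀ = 0.59 × 11.0 = 6.4900 mm/d
ETc = Kc × ET₀ = 1.11 × 6.4900 = 7.2039 mm/d
Crop demand D = ETc × 14 d = 7.2039 × 14 = 100.855 mm
D − Pe = 100.855 − 19.4 = 81.455 mm
Gross irrigation = 81.455 / 0.55 = 148.100 mm
Volume = 148.100 mm × 207.5 ha × 10 = 307307.5 m³

307000 m³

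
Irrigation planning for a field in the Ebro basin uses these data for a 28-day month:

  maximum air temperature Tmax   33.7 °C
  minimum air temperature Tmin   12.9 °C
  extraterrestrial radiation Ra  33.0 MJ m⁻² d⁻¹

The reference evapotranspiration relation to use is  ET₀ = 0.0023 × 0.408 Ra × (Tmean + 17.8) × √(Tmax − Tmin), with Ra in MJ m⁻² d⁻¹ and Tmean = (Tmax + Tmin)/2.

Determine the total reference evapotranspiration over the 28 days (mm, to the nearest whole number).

163 mm

Tmean = (33.7 + 12.9)/2 = 23.30 °C
0.408 Ra = 0.408 × 33.0 = 13.4640 mm/d equivalent
ET₀ = 0.0023 × 13.4640 × (23.30 + 17.8) × √20.8 = 0.0023 × 13.4640 × 41.10 × 4.5607 = 5.8046 mm/d
Over 28 days: 5.8046 × 28 = 162.529 mm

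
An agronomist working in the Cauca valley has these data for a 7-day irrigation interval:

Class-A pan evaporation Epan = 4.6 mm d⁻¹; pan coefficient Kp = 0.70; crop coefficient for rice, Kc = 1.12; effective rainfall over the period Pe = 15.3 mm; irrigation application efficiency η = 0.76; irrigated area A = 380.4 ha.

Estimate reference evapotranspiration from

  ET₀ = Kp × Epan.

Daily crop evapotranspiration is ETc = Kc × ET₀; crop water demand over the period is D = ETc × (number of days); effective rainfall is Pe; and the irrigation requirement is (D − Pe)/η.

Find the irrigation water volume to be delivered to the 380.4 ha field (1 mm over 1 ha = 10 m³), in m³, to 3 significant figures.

ET₀ = 0.70 × 4.6 = 3.2200 mm/d
ETc = Kc × ET₀ = 1.12 × 3.2200 = 3.6064 mm/d
Crop demand D = ETc × 7 d = 3.6064 × 7 = 25.245 mm
D − Pe = 25.245 − 15.3 = 9.945 mm
Gross irrigation = 9.945 / 0.76 = 13.086 mm
Volume = 13.086 mm × 380.4 ha × 10 = 49779.1 m³

49800 m³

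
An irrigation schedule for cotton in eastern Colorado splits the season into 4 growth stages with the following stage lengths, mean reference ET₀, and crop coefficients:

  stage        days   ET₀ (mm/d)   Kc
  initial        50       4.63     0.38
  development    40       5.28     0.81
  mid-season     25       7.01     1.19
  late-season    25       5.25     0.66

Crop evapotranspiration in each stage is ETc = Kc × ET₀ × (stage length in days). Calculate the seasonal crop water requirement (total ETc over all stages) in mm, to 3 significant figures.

554 mm

initial: 0.38 × 4.63 × 50 = 87.97 mm
development: 0.81 × 5.28 × 40 = 171.07 mm
mid-season: 1.19 × 7.01 × 25 = 208.55 mm
late-season: 0.66 × 5.25 × 25 = 86.63 mm
Seasonal total = 554.22 mm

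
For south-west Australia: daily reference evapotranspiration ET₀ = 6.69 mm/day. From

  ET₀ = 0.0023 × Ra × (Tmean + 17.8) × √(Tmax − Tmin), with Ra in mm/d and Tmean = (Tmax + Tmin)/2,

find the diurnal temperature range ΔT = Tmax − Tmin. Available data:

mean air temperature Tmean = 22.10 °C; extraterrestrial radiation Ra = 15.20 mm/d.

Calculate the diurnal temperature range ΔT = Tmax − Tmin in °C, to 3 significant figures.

√ΔT = ET₀ / [0.0023 × Ra × (Tmean+17.8)] = 6.69 / (0.0023 × 15.20 × 39.90) = 4.7960
ΔT = 4.7960² = 23.002 °C

23.0 °C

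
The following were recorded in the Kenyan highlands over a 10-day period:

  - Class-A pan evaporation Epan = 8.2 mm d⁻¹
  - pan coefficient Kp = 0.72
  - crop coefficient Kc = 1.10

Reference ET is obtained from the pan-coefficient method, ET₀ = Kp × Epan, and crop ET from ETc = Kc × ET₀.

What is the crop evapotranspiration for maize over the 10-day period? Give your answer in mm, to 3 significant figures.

ET₀ = 0.72 × 8.2 = 5.9040 mm/d
ETc = Kc × ET₀ = 1.10 × 5.9040 = 6.4944 mm/d
Over 10 days: 6.4944 × 10 = 64.944 mm

64.9 mm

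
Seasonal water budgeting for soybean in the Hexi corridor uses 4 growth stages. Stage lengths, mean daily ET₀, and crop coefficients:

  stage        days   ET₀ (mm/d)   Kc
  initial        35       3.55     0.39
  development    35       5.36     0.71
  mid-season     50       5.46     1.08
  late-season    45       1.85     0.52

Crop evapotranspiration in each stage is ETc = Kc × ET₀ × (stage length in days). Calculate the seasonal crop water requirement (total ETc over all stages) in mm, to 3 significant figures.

520 mm

initial: 0.39 × 3.55 × 35 = 48.46 mm
development: 0.71 × 5.36 × 35 = 133.20 mm
mid-season: 1.08 × 5.46 × 50 = 294.84 mm
late-season: 0.52 × 1.85 × 45 = 43.29 mm
Seasonal total = 519.79 mm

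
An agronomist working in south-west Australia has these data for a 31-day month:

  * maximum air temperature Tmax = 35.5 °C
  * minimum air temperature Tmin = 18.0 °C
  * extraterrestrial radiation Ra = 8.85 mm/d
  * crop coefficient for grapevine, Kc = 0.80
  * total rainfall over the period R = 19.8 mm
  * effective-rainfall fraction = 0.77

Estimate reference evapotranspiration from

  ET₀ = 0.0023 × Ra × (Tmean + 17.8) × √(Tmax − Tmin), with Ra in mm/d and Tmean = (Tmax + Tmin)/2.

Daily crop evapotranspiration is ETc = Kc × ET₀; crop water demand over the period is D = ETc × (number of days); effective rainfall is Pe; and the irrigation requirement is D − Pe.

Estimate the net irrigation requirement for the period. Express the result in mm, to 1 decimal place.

Tmean = (35.5 + 18.0)/2 = 26.75 °C
ET₀ = 0.0023 × 8.85 × (26.75 + 17.8) × √17.5 = 0.0023 × 8.85 × 44.55 × 4.1833 = 3.7935 mm/d
ETc = Kc × ET₀ = 0.80 × 3.7935 = 3.0348 mm/d
Crop demand D = ETc × 31 d = 3.0348 × 31 = 94.079 mm
Pe = 0.77 × 19.8 = 15.246 mm
D − Pe = 94.079 − 15.246 = 78.833 mm

78.8 mm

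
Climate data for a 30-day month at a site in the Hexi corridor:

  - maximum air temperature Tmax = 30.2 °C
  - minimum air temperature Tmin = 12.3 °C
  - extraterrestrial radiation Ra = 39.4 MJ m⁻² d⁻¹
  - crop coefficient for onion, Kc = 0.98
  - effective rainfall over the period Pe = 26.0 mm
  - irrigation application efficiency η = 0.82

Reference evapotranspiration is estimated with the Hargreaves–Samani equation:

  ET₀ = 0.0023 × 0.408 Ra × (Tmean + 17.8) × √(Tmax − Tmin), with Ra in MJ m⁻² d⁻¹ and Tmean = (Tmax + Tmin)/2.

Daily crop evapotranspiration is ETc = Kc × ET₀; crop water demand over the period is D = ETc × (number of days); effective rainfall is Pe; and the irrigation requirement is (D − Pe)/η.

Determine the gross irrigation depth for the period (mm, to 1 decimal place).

187.3 mm

Tmean = (30.2 + 12.3)/2 = 21.25 °C
0.408 Ra = 0.408 × 39.4 = 16.0752 mm/d equivalent
ET₀ = 0.0023 × 16.0752 × (21.25 + 17.8) × √17.9 = 0.0023 × 16.0752 × 39.05 × 4.2308 = 6.1084 mm/d
ETc = Kc × ET₀ = 0.98 × 6.1084 = 5.9862 mm/d
Crop demand D = ETc × 30 d = 5.9862 × 30 = 179.586 mm
D − Pe = 179.586 − 26.0 = 153.586 mm
Gross irrigation = 153.586 / 0.82 = 187.300 mm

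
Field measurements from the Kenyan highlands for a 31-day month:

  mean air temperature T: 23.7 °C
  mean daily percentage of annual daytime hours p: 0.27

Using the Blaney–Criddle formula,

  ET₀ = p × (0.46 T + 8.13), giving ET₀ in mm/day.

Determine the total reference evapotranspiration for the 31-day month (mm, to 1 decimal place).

159.3 mm

ET₀ = 0.27 × (0.46 × 23.7 + 8.13) = 0.27 × 19.032 = 5.1386 mm/d
Monthly total = 5.1386 × 31 = 159.297 mm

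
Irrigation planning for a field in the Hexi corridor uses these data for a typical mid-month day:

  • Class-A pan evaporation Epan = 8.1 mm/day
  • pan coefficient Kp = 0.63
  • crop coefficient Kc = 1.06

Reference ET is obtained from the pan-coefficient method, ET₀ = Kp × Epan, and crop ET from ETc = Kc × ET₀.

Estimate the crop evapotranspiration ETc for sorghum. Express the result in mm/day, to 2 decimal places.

5.41 mm/day

ET₀ = 0.63 × 8.1 = 5.1030 mm/d
ETc = Kc × ET₀ = 1.06 × 5.1030 = 5.4092 mm/d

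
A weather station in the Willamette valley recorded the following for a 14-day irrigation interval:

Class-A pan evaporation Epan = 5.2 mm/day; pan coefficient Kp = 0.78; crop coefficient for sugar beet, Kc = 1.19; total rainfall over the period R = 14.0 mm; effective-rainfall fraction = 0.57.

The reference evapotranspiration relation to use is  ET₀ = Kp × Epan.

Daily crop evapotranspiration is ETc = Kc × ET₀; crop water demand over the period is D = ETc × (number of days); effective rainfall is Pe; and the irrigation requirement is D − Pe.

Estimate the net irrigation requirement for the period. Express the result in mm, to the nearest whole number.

60 mm

ET₀ = 0.78 × 5.2 = 4.0560 mm/d
ETc = Kc × ET₀ = 1.19 × 4.0560 = 4.8266 mm/d
Crop demand D = ETc × 14 d = 4.8266 × 14 = 67.572 mm
Pe = 0.57 × 14.0 = 7.980 mm
D − Pe = 67.572 − 7.980 = 59.592 mm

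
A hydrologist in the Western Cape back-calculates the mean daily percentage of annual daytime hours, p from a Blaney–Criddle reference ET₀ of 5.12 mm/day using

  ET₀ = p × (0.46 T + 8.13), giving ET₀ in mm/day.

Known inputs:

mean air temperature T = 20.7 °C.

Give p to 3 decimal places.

p = ET₀ / (0.46 T + 8.13) = 5.12 / (0.46 × 20.7 + 8.13) = 5.12 / 17.652 = 0.2901

0.290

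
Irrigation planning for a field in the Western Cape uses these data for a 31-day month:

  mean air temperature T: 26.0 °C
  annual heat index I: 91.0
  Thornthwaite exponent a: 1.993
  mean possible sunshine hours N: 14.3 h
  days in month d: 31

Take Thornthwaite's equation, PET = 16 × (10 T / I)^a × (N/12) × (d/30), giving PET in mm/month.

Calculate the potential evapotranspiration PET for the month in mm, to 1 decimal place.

10T/I = 10 × 26.0 / 91.0 = 2.8571
(10T/I)^a = 2.8571^1.993 = 8.1033
Uncorrected PET = 16 × 8.1033 = 129.653 mm
Correction = (N/12)(d/30) = (14.3/12)(31/30) = 1.2314
PET = 129.653 × 1.2314 = 159.655 mm/month

159.7 mm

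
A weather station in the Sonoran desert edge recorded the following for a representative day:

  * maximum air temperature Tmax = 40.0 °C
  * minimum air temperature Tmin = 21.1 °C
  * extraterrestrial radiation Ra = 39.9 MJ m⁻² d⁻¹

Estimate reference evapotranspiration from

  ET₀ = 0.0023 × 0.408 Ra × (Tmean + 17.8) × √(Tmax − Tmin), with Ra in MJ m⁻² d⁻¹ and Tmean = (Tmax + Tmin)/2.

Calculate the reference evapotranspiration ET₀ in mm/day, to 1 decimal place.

Tmean = (40.0 + 21.1)/2 = 30.55 °C
0.408 Ra = 0.408 × 39.9 = 16.2792 mm/d equivalent
ET₀ = 0.0023 × 16.2792 × (30.55 + 17.8) × √18.9 = 0.0023 × 16.2792 × 48.35 × 4.3474 = 7.8702 mm/d

7.9 mm/day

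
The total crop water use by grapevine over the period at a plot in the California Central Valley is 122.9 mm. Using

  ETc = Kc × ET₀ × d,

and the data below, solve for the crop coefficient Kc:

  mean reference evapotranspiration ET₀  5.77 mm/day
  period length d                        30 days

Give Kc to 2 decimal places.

0.71

ETc = Kc × ET₀ × d  ⇒  Kc = ETc / (ET₀ × d)
Kc = 122.9 / (5.77 × 30) = 122.9 / 173.10 = 0.7100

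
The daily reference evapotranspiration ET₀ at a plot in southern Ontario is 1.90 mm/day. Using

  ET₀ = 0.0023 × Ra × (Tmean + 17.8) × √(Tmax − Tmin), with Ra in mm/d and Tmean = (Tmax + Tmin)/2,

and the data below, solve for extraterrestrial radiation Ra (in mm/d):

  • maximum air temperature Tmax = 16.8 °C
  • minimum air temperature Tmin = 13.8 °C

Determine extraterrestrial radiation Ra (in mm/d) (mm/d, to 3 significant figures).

14.4 mm/d

Tmean = 15.30 °C; √ΔT = 1.7321
Ra = ET₀ / [0.0023 × (Tmean+17.8) × √ΔT] = 1.90 / (0.0023 × 33.10 × 1.7321) = 14.409 mm/d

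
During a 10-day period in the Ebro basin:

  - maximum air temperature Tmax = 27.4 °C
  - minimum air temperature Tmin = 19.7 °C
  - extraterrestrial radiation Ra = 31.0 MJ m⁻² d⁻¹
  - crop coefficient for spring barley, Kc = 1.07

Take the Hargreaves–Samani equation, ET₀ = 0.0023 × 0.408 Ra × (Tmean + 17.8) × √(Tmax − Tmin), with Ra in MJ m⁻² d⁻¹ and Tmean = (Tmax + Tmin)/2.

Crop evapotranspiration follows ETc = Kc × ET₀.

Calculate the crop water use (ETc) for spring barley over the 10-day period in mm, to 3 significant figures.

Tmean = (27.4 + 19.7)/2 = 23.55 °C
0.408 Ra = 0.408 × 31.0 = 12.6480 mm/d equivalent
ET₀ = 0.0023 × 12.6480 × (23.55 + 17.8) × √7.7 = 0.0023 × 12.6480 × 41.35 × 2.7749 = 3.3379 mm/d
ETc = Kc × ET₀ = 1.07 × 3.3379 = 3.5716 mm/d
Over 10 days: 3.5716 × 10 = 35.716 mm

35.7 mm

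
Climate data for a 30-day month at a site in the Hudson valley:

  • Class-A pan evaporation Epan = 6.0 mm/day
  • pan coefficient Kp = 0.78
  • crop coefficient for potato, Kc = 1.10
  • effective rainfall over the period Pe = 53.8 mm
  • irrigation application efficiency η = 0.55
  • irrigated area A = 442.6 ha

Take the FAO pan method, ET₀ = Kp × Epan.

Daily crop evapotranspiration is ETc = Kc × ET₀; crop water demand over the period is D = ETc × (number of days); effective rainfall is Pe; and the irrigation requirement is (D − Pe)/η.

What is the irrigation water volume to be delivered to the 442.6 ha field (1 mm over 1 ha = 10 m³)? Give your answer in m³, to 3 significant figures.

ET₀ = 0.78 × 6.0 = 4.6800 mm/d
ETc = Kc × ET₀ = 1.10 × 4.6800 = 5.1480 mm/d
Crop demand D = ETc × 30 d = 5.1480 × 30 = 154.440 mm
D − Pe = 154.440 − 53.8 = 100.640 mm
Gross irrigation = 100.640 / 0.55 = 182.982 mm
Volume = 182.982 mm × 442.6 ha × 10 = 809878.3 m³

810000 m³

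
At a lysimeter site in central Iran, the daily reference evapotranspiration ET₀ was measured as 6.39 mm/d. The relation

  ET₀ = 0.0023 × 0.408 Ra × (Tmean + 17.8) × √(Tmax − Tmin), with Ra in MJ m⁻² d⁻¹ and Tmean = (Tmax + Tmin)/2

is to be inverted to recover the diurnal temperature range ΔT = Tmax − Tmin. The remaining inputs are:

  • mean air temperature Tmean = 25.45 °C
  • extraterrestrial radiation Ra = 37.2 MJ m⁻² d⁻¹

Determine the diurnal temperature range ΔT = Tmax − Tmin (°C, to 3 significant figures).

17.9 °C

√ΔT = ET₀ / [0.0023 × 0.408 × Ra × (Tmean+17.8)] = 6.39 / (0.0023 × 15.1776 × 43.25) = 4.2324
ΔT = 4.2324² = 17.913 °C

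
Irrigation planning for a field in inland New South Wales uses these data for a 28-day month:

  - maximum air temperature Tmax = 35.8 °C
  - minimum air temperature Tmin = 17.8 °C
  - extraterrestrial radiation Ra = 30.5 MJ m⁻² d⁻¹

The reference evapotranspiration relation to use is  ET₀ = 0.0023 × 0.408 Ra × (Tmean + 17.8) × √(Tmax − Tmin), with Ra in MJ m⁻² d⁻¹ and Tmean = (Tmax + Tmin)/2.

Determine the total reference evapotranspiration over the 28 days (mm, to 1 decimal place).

151.6 mm

Tmean = (35.8 + 17.8)/2 = 26.80 °C
0.408 Ra = 0.408 × 30.5 = 12.4440 mm/d equivalent
ET₀ = 0.0023 × 12.4440 × (26.80 + 17.8) × √18.0 = 0.0023 × 12.4440 × 44.60 × 4.2426 = 5.4157 mm/d
Over 28 days: 5.4157 × 28 = 151.640 mm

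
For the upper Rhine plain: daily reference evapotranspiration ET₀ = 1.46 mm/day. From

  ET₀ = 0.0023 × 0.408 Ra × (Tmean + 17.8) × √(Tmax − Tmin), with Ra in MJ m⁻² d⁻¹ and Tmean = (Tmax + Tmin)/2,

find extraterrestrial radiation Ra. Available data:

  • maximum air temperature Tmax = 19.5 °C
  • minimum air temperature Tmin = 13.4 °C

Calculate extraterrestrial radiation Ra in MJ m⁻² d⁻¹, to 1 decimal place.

Tmean = (19.5+13.4)/2 = 16.45 °C; ΔT = 6.1
Ra = ET₀ / [0.0023 × 0.408 × (Tmean+17.8) × √ΔT]
   = 1.46 / (0.0023 × 0.408 × 34.25 × 2.4698) = 18.393 MJ m⁻² d⁻¹

18.4 MJ m⁻² d⁻¹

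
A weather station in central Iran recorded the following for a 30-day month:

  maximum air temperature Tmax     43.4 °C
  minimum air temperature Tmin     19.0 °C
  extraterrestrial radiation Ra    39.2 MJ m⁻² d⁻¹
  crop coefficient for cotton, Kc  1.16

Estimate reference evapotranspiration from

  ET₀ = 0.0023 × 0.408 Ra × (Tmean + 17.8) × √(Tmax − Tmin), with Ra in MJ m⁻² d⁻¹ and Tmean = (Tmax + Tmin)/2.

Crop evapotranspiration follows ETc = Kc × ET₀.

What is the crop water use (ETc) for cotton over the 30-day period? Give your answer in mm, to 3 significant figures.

310 mm

Tmean = (43.4 + 19.0)/2 = 31.20 °C
0.408 Ra = 0.408 × 39.2 = 15.9936 mm/d equivalent
ET₀ = 0.0023 × 15.9936 × (31.20 + 17.8) × √24.4 = 0.0023 × 15.9936 × 49.00 × 4.9396 = 8.9035 mm/d
ETc = Kc × ET₀ = 1.16 × 8.9035 = 10.3281 mm/d
Over 30 days: 10.3281 × 30 = 309.843 mm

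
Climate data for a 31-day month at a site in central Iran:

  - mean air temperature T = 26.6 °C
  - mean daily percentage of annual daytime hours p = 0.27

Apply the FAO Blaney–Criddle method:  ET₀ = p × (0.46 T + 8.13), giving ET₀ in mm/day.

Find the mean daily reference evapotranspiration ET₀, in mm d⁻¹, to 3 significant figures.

ET₀ = 0.27 × (0.46 × 26.6 + 8.13) = 0.27 × 20.366 = 5.4988 mm/d

5.50 mm d⁻¹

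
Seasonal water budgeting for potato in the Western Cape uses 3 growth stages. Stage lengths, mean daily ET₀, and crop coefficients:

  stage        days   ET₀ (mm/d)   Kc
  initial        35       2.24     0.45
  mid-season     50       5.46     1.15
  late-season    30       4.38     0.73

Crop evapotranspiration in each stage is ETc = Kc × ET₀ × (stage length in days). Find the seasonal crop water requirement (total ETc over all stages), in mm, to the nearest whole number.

445 mm

initial: 0.45 × 2.24 × 35 = 35.28 mm
mid-season: 1.15 × 5.46 × 50 = 313.95 mm
late-season: 0.73 × 4.38 × 30 = 95.92 mm
Seasonal total = 445.15 mm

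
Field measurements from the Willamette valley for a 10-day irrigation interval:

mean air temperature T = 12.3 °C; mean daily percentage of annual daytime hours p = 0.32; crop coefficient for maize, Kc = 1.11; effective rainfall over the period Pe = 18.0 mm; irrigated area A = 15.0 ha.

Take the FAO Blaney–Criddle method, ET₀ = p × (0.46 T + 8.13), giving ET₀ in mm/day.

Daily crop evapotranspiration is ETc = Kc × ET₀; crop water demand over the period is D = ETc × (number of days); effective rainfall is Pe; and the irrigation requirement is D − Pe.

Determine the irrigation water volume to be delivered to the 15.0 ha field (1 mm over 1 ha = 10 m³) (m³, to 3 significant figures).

4650 m³

ET₀ = 0.32 × (0.46 × 12.3 + 8.13) = 0.32 × 13.788 = 4.4122 mm/d
ETc = Kc × ET₀ = 1.11 × 4.4122 = 4.8975 mm/d
Crop demand D = ETc × 10 d = 4.8975 × 10 = 48.975 mm
D − Pe = 48.975 − 18.0 = 30.975 mm
Volume = 30.975 mm × 15.0 ha × 10 = 4646.3 m³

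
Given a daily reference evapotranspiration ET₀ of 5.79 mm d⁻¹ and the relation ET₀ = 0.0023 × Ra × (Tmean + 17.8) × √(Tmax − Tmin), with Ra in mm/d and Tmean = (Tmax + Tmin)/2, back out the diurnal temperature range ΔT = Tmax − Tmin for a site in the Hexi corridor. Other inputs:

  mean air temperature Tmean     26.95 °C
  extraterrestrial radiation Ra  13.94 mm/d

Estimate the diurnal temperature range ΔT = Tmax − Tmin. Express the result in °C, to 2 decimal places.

√ΔT = ET₀ / [0.0023 × Ra × (Tmean+17.8)] = 5.79 / (0.0023 × 13.94 × 44.75) = 4.0355
ΔT = 4.0355² = 16.285 °C

16.29 °C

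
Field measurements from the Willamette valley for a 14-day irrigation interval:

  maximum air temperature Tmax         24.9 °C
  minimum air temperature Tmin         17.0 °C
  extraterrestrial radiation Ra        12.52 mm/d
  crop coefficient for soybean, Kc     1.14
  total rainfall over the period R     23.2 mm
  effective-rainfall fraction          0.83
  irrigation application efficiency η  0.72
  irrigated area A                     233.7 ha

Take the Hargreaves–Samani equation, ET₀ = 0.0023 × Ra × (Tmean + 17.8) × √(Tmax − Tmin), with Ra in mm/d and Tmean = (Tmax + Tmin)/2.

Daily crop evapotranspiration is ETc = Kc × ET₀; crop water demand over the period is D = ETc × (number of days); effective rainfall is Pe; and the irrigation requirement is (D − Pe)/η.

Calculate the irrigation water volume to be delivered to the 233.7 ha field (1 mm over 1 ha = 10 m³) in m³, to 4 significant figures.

99970 m³

Tmean = (24.9 + 17.0)/2 = 20.95 °C
ET₀ = 0.0023 × 12.52 × (20.95 + 17.8) × √7.9 = 0.0023 × 12.52 × 38.75 × 2.8107 = 3.1363 mm/d
ETc = Kc × ET₀ = 1.14 × 3.1363 = 3.5754 mm/d
Crop demand D = ETc × 14 d = 3.5754 × 14 = 50.056 mm
Pe = 0.83 × 23.2 = 19.256 mm
D − Pe = 50.056 − 19.256 = 30.800 mm
Gross irrigation = 30.800 / 0.72 = 42.778 mm
Volume = 42.778 mm × 233.7 ha × 10 = 99972.2 m³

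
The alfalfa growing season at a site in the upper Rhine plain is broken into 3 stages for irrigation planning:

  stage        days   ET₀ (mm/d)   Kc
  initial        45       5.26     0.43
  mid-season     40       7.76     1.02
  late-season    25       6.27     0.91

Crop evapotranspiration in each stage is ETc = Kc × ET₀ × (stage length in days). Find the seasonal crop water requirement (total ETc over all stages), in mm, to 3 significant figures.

561 mm

initial: 0.43 × 5.26 × 45 = 101.78 mm
mid-season: 1.02 × 7.76 × 40 = 316.61 mm
late-season: 0.91 × 6.27 × 25 = 142.64 mm
Seasonal total = 561.03 mm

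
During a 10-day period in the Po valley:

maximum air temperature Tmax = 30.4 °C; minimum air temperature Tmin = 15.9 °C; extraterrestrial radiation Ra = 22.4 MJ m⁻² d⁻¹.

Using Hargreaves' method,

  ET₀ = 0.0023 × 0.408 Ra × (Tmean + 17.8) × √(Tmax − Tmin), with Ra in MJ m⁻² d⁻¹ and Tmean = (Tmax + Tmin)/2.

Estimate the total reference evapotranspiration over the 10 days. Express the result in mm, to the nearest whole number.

33 mm

Tmean = (30.4 + 15.9)/2 = 23.15 °C
0.408 Ra = 0.408 × 22.4 = 9.1392 mm/d equivalent
ET₀ = 0.0023 × 9.1392 × (23.15 + 17.8) × √14.5 = 0.0023 × 9.1392 × 40.95 × 3.8079 = 3.2777 mm/d
Over 10 days: 3.2777 × 10 = 32.777 mm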